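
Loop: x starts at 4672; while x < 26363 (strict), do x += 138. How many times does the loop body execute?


Step 1: x goes from 4672 toward 26363 by 138; the body runs while x<26363, so iterations = ceil((bound-start)/step)
Step 2: Distance=21691
Step 3: ceil(21691/138)=158

158


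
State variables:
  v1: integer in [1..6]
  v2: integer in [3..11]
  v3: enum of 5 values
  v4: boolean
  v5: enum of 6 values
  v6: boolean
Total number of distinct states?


State space = product of domain sizes of all variables.
Domain sizes:
  v1 (integer in [1..6]): 6
  v2 (integer in [3..11]): 9
  v3 (enum of 5 values): 5
  v4 (boolean): 2
  v5 (enum of 6 values): 6
  v6 (boolean): 2
Product = 6 * 9 * 5 * 2 * 6 * 2 = 6480

6480


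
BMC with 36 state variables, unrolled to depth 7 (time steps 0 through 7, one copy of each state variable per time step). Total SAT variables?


BMC unrolls to depth k, creating one copy of each state var for steps 0..k.
Step count = 7 + 1 = 8 (steps 0 through 7)
Vars per step = 36
Total = 36 * 8 = 288

288


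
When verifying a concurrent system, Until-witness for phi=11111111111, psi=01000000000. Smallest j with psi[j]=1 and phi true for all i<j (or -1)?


(phi U psi) at 0: need smallest j with psi[j]=1 and phi[i]=1 for all i in [0,j).
Scan from step 0:
  step 0: phi=1, psi=0 -> continue
  step 1: psi=1 and phi held for [0,1) -> witness found
Witness step = 1

1


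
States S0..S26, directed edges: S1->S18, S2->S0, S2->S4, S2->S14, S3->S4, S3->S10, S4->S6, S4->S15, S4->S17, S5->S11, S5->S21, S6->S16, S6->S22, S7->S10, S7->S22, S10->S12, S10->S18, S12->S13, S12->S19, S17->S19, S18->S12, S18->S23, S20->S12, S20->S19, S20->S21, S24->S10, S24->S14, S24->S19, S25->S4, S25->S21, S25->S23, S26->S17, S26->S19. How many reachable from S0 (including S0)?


BFS from S0:
  layer 0: {S0}
Reachable set: {S0}
Count = 1

1


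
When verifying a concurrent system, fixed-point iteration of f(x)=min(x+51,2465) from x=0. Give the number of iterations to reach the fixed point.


Step 1: x=0, cap=2465, increment=51
Step 2: x grows by 51 each step until capped at 2465; fixed point is x=2465
Step 3: iterations = ceil(2465/51) = 49

49


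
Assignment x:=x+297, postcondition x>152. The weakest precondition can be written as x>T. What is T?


Formula: wp(x:=E, P) = P[E/x] (substitute E for x in postcondition)
Step 1: Postcondition: x>152
Step 2: Substitute x+297 for x: x+297>152
Step 3: Solve for x: x > 152-297 = -145

-145


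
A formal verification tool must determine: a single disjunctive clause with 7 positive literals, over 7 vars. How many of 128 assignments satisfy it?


Step 1: Total=2^7=128
Step 2: Unsat when all 7 false: 2^0=1
Step 3: Sat=128-1=127

127


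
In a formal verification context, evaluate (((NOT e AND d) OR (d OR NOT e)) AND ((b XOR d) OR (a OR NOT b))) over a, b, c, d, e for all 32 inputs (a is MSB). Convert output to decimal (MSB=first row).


Formula: (((NOT e AND d) OR (d OR NOT e)) AND ((b XOR d) OR (a OR NOT b))) over a, b, c, d, e (32 rows)
Evaluate each row (bits = a,b,c,d,e, MSB first):
  row 0 [00000]: (((NOT 0 AND 0) OR (0 OR NOT 0)) AND ((0 XOR 0) OR (0 OR NOT 0))) -> 1
  row 1 [00001]: (((NOT 1 AND 0) OR (0 OR NOT 1)) AND ((0 XOR 0) OR (0 OR NOT 0))) -> 0
  row 2 [00010]: (((NOT 0 AND 1) OR (1 OR NOT 0)) AND ((0 XOR 1) OR (0 OR NOT 0))) -> 1
  row 3 [00011]: (((NOT 1 AND 1) OR (1 OR NOT 1)) AND ((0 XOR 1) OR (0 OR NOT 0))) -> 1
  row 4 [00100]: (((NOT 0 AND 0) OR (0 OR NOT 0)) AND ((0 XOR 0) OR (0 OR NOT 0))) -> 1
  row 5 [00101]: (((NOT 1 AND 0) OR (0 OR NOT 1)) AND ((0 XOR 0) OR (0 OR NOT 0))) -> 0
  row 6 [00110]: (((NOT 0 AND 1) OR (1 OR NOT 0)) AND ((0 XOR 1) OR (0 OR NOT 0))) -> 1
  row 7 [00111]: (((NOT 1 AND 1) OR (1 OR NOT 1)) AND ((0 XOR 1) OR (0 OR NOT 0))) -> 1
  row 8 [01000]: (((NOT 0 AND 0) OR (0 OR NOT 0)) AND ((1 XOR 0) OR (0 OR NOT 1))) -> 1
  row 9 [01001]: (((NOT 1 AND 0) OR (0 OR NOT 1)) AND ((1 XOR 0) OR (0 OR NOT 1))) -> 0
  row 10 [01010]: (((NOT 0 AND 1) OR (1 OR NOT 0)) AND ((1 XOR 1) OR (0 OR NOT 1))) -> 0
  row 11 [01011]: (((NOT 1 AND 1) OR (1 OR NOT 1)) AND ((1 XOR 1) OR (0 OR NOT 1))) -> 0
  row 12 [01100]: (((NOT 0 AND 0) OR (0 OR NOT 0)) AND ((1 XOR 0) OR (0 OR NOT 1))) -> 1
  row 13 [01101]: (((NOT 1 AND 0) OR (0 OR NOT 1)) AND ((1 XOR 0) OR (0 OR NOT 1))) -> 0
  row 14 [01110]: (((NOT 0 AND 1) OR (1 OR NOT 0)) AND ((1 XOR 1) OR (0 OR NOT 1))) -> 0
  row 15 [01111]: (((NOT 1 AND 1) OR (1 OR NOT 1)) AND ((1 XOR 1) OR (0 OR NOT 1))) -> 0
  row 16 [10000]: (((NOT 0 AND 0) OR (0 OR NOT 0)) AND ((0 XOR 0) OR (1 OR NOT 0))) -> 1
  row 17 [10001]: (((NOT 1 AND 0) OR (0 OR NOT 1)) AND ((0 XOR 0) OR (1 OR NOT 0))) -> 0
  row 18 [10010]: (((NOT 0 AND 1) OR (1 OR NOT 0)) AND ((0 XOR 1) OR (1 OR NOT 0))) -> 1
  row 19 [10011]: (((NOT 1 AND 1) OR (1 OR NOT 1)) AND ((0 XOR 1) OR (1 OR NOT 0))) -> 1
  row 20 [10100]: (((NOT 0 AND 0) OR (0 OR NOT 0)) AND ((0 XOR 0) OR (1 OR NOT 0))) -> 1
  row 21 [10101]: (((NOT 1 AND 0) OR (0 OR NOT 1)) AND ((0 XOR 0) OR (1 OR NOT 0))) -> 0
  row 22 [10110]: (((NOT 0 AND 1) OR (1 OR NOT 0)) AND ((0 XOR 1) OR (1 OR NOT 0))) -> 1
  row 23 [10111]: (((NOT 1 AND 1) OR (1 OR NOT 1)) AND ((0 XOR 1) OR (1 OR NOT 0))) -> 1
  row 24 [11000]: (((NOT 0 AND 0) OR (0 OR NOT 0)) AND ((1 XOR 0) OR (1 OR NOT 1))) -> 1
  row 25 [11001]: (((NOT 1 AND 0) OR (0 OR NOT 1)) AND ((1 XOR 0) OR (1 OR NOT 1))) -> 0
  row 26 [11010]: (((NOT 0 AND 1) OR (1 OR NOT 0)) AND ((1 XOR 1) OR (1 OR NOT 1))) -> 1
  row 27 [11011]: (((NOT 1 AND 1) OR (1 OR NOT 1)) AND ((1 XOR 1) OR (1 OR NOT 1))) -> 1
  row 28 [11100]: (((NOT 0 AND 0) OR (0 OR NOT 0)) AND ((1 XOR 0) OR (1 OR NOT 1))) -> 1
  row 29 [11101]: (((NOT 1 AND 0) OR (0 OR NOT 1)) AND ((1 XOR 0) OR (1 OR NOT 1))) -> 0
  row 30 [11110]: (((NOT 0 AND 1) OR (1 OR NOT 0)) AND ((1 XOR 1) OR (1 OR NOT 1))) -> 1
  row 31 [11111]: (((NOT 1 AND 1) OR (1 OR NOT 1)) AND ((1 XOR 1) OR (1 OR NOT 1))) -> 1
Full result column, 4 rows per line (a,b,c fixed per line; d,e runs 00..11 left to right):
  rows 0-3 [a,b,c=000]: 1011  = hex B
  rows 4-7 [a,b,c=001]: 1011  = hex B
  rows 8-11 [a,b,c=010]: 1000  = hex 8
  rows 12-15 [a,b,c=011]: 1000  = hex 8
  rows 16-19 [a,b,c=100]: 1011  = hex B
  rows 20-23 [a,b,c=101]: 1011  = hex B
  rows 24-27 [a,b,c=110]: 1011  = hex B
  rows 28-31 [a,b,c=111]: 1011  = hex B
Output column (row 0 .. row 31) = 10111011100010001011101110111011
Output column grouped in 4s = 1011 1011 1000 1000 1011 1011 1011 1011 = 0xBB88BBBB
Convert to decimal digit by digit (value = value*16 + digit):
  B -> 11
  11*16 + 11 (B) = 187
  187*16 + 8 = 3000
  3000*16 + 8 = 48008
  48008*16 + 11 (B) = 768139
  768139*16 + 11 (B) = 12290235
  12290235*16 + 11 (B) = 196643771
  196643771*16 + 11 (B) = 3146300347
Decimal = 3146300347

3146300347


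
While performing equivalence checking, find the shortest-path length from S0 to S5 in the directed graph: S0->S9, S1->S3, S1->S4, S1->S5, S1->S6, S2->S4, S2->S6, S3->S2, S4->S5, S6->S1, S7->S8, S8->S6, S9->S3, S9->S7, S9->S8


BFS layer-by-layer from S0:
  dist 0: {S0}
  dist 1: {S9}
  dist 2: {S3, S7, S8}
  dist 3: {S2, S6}
  dist 4: {S1, S4}
  dist 5: {S5}
  -> S5 reached at distance 5
Shortest path length = 5

5


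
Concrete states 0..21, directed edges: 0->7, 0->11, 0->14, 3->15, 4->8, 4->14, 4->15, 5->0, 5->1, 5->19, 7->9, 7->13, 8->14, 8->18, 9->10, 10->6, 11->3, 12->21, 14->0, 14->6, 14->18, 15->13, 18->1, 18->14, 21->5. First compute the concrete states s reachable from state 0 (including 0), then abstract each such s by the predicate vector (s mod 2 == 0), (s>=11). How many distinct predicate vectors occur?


BFS from 0:
Concrete reachable: {0, 1, 3, 6, 7, 9, 10, 11, 13, 14, 15, 18}
Abstract via predicates (s mod 2 == 0), (s>=11):
  (0,0) <- {1, 3, 7, 9}
  (0,1) <- {11, 13, 15}
  (1,0) <- {0, 6, 10}
  (1,1) <- {14, 18}
Distinct abstract states = 4

4


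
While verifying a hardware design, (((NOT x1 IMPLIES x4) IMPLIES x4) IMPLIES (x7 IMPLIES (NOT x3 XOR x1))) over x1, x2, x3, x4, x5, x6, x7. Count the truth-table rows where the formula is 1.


Formula: (((NOT x1 IMPLIES x4) IMPLIES x4) IMPLIES (x7 IMPLIES (NOT x3 XOR x1))) over 7 vars (128 rows)
Evaluate each row (x1, x2, x3, x4, x5, x6, x7 as bits, MSB first):
  row 0 [0000000]: (((NOT 0 IMPLIES 0) IMPLIES 0) IMPLIES (0 IMPLIES (NOT 0 XOR 0))) -> 1
  row 1 [0000001]: (((NOT 0 IMPLIES 0) IMPLIES 0) IMPLIES (1 IMPLIES (NOT 0 XOR 0))) -> 1
  row 2 [0000010]: (((NOT 0 IMPLIES 0) IMPLIES 0) IMPLIES (0 IMPLIES (NOT 0 XOR 0))) -> 1
  row 3 [0000011]: (((NOT 0 IMPLIES 0) IMPLIES 0) IMPLIES (1 IMPLIES (NOT 0 XOR 0))) -> 1
  row 4 [0000100]: (((NOT 0 IMPLIES 0) IMPLIES 0) IMPLIES (0 IMPLIES (NOT 0 XOR 0))) -> 1
  (every remaining row is evaluated the same way; all 128 results are listed next)
Full result column, 8 rows per line (x1,x2,x3,x4 fixed per line; x5,x6,x7 runs 000..111 left to right):
  rows 0-7 [x1,x2,x3,x4=0000]: 11111111  (ones: 8)
  rows 8-15 [x1,x2,x3,x4=0001]: 11111111  (ones: 8)
  rows 16-23 [x1,x2,x3,x4=0010]: 10101010  (ones: 4)
  rows 24-31 [x1,x2,x3,x4=0011]: 10101010  (ones: 4)
  rows 32-39 [x1,x2,x3,x4=0100]: 11111111  (ones: 8)
  rows 40-47 [x1,x2,x3,x4=0101]: 11111111  (ones: 8)
  rows 48-55 [x1,x2,x3,x4=0110]: 10101010  (ones: 4)
  rows 56-63 [x1,x2,x3,x4=0111]: 10101010  (ones: 4)
  rows 64-71 [x1,x2,x3,x4=1000]: 11111111  (ones: 8)
  rows 72-79 [x1,x2,x3,x4=1001]: 10101010  (ones: 4)
  rows 80-87 [x1,x2,x3,x4=1010]: 11111111  (ones: 8)
  rows 88-95 [x1,x2,x3,x4=1011]: 11111111  (ones: 8)
  rows 96-103 [x1,x2,x3,x4=1100]: 11111111  (ones: 8)
  rows 104-111 [x1,x2,x3,x4=1101]: 10101010  (ones: 4)
  rows 112-119 [x1,x2,x3,x4=1110]: 11111111  (ones: 8)
  rows 120-127 [x1,x2,x3,x4=1111]: 11111111  (ones: 8)
Count of 1-rows = 8+8+4+4+8+8+4+4+8+4+8+8+8+4+8+8 = 104

104


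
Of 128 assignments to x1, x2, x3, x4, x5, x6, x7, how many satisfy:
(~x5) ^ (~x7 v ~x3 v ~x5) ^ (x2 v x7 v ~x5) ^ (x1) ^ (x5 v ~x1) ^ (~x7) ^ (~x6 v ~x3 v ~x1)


CNF with 7 clauses over 7 vars (128 assignments).
An assignment satisfies CNF iff every clause has >=1 true literal.
Check each row (bits = x1,x2,x3,x4,x5,x6,x7; clause T/F shown):
  row 0 [0000000]: clauses=TTTFTTT -> 0
  row 1 [0000001]: clauses=TTTFTFT -> 0
  row 2 [0000010]: clauses=TTTFTTT -> 0
  row 3 [0000011]: clauses=TTTFTFT -> 0
  row 4 [0000100]: clauses=FTFFTTT -> 0
  (every remaining row is evaluated the same way; all 128 results are listed next)
Full result column, 8 rows per line (x1,x2,x3,x4 fixed per line; x5,x6,x7 runs 000..111 left to right):
  rows 0-7 [x1,x2,x3,x4=0000]: 00000000  (ones: 0)
  rows 8-15 [x1,x2,x3,x4=0001]: 00000000  (ones: 0)
  rows 16-23 [x1,x2,x3,x4=0010]: 00000000  (ones: 0)
  rows 24-31 [x1,x2,x3,x4=0011]: 00000000  (ones: 0)
  rows 32-39 [x1,x2,x3,x4=0100]: 00000000  (ones: 0)
  rows 40-47 [x1,x2,x3,x4=0101]: 00000000  (ones: 0)
  rows 48-55 [x1,x2,x3,x4=0110]: 00000000  (ones: 0)
  rows 56-63 [x1,x2,x3,x4=0111]: 00000000  (ones: 0)
  rows 64-71 [x1,x2,x3,x4=1000]: 00000000  (ones: 0)
  rows 72-79 [x1,x2,x3,x4=1001]: 00000000  (ones: 0)
  rows 80-87 [x1,x2,x3,x4=1010]: 00000000  (ones: 0)
  rows 88-95 [x1,x2,x3,x4=1011]: 00000000  (ones: 0)
  rows 96-103 [x1,x2,x3,x4=1100]: 00000000  (ones: 0)
  rows 104-111 [x1,x2,x3,x4=1101]: 00000000  (ones: 0)
  rows 112-119 [x1,x2,x3,x4=1110]: 00000000  (ones: 0)
  rows 120-127 [x1,x2,x3,x4=1111]: 00000000  (ones: 0)
Satisfying assignments = 0+0+0+0+0+0+0+0+0+0+0+0+0+0+0+0 = 0

0


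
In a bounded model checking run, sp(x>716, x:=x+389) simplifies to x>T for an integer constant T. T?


Formula: sp(P, x:=E) = exists old_x. (x = E[old_x/x]) AND P[old_x/x] (old_x is the value of x before the assignment; eliminate old_x by solving x = E[old_x/x] for old_x)
Step 1: Precondition P: x>716, i.e. old_x > 716
Step 2: Assignment gives x = old_x + 389, so old_x = x - 389
Step 3: Substitute into P: x - 389 > 716
Step 4: Simplify: x > 716+389 = 1105

1105


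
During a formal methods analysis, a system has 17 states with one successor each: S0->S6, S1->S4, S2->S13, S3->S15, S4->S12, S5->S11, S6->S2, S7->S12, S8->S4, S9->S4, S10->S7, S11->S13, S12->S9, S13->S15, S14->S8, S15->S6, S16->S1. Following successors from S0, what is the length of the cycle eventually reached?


Trace from S0 until a state repeats:
  S0 -> S6 -> S2 -> S13 -> S15 -> S6
S6 first seen at step 1, revisited at step 5.
Cycle length = 5 - 1 = 4

4


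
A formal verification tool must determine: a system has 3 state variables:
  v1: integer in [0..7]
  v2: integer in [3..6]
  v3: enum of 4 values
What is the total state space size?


State space = product of domain sizes of all variables.
Domain sizes:
  v1 (integer in [0..7]): 8
  v2 (integer in [3..6]): 4
  v3 (enum of 4 values): 4
Product = 8 * 4 * 4 = 128

128


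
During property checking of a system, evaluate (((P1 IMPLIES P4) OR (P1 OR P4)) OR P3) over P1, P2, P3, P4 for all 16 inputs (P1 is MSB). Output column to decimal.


Formula: (((P1 IMPLIES P4) OR (P1 OR P4)) OR P3) over P1, P2, P3, P4 (16 rows)
Evaluate each row (bits = P1,P2,P3,P4, MSB first):
  row 0 [0000]: (((0 IMPLIES 0) OR (0 OR 0)) OR 0) -> 1
  row 1 [0001]: (((0 IMPLIES 1) OR (0 OR 1)) OR 0) -> 1
  row 2 [0010]: (((0 IMPLIES 0) OR (0 OR 0)) OR 1) -> 1
  row 3 [0011]: (((0 IMPLIES 1) OR (0 OR 1)) OR 1) -> 1
  row 4 [0100]: (((0 IMPLIES 0) OR (0 OR 0)) OR 0) -> 1
  row 5 [0101]: (((0 IMPLIES 1) OR (0 OR 1)) OR 0) -> 1
  row 6 [0110]: (((0 IMPLIES 0) OR (0 OR 0)) OR 1) -> 1
  row 7 [0111]: (((0 IMPLIES 1) OR (0 OR 1)) OR 1) -> 1
  row 8 [1000]: (((1 IMPLIES 0) OR (1 OR 0)) OR 0) -> 1
  row 9 [1001]: (((1 IMPLIES 1) OR (1 OR 1)) OR 0) -> 1
  row 10 [1010]: (((1 IMPLIES 0) OR (1 OR 0)) OR 1) -> 1
  row 11 [1011]: (((1 IMPLIES 1) OR (1 OR 1)) OR 1) -> 1
  row 12 [1100]: (((1 IMPLIES 0) OR (1 OR 0)) OR 0) -> 1
  row 13 [1101]: (((1 IMPLIES 1) OR (1 OR 1)) OR 0) -> 1
  row 14 [1110]: (((1 IMPLIES 0) OR (1 OR 0)) OR 1) -> 1
  row 15 [1111]: (((1 IMPLIES 1) OR (1 OR 1)) OR 1) -> 1
Full result column, 4 rows per line (P1,P2 fixed per line; P3,P4 runs 00..11 left to right):
  rows 0-3 [P1,P2=00]: 1111  = hex F
  rows 4-7 [P1,P2=01]: 1111  = hex F
  rows 8-11 [P1,P2=10]: 1111  = hex F
  rows 12-15 [P1,P2=11]: 1111  = hex F
Output column (row 0 .. row 15) = 1111111111111111
Output column grouped in 4s = 1111 1111 1111 1111 = 0xFFFF
Convert to decimal digit by digit (value = value*16 + digit):
  F -> 15
  15*16 + 15 (F) = 255
  255*16 + 15 (F) = 4095
  4095*16 + 15 (F) = 65535
Decimal = 65535

65535


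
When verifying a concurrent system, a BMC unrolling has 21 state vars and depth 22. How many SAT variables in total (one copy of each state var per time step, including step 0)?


BMC unrolls to depth k, creating one copy of each state var for steps 0..k.
Step count = 22 + 1 = 23 (steps 0 through 22)
Vars per step = 21
Total = 21 * 23 = 483

483


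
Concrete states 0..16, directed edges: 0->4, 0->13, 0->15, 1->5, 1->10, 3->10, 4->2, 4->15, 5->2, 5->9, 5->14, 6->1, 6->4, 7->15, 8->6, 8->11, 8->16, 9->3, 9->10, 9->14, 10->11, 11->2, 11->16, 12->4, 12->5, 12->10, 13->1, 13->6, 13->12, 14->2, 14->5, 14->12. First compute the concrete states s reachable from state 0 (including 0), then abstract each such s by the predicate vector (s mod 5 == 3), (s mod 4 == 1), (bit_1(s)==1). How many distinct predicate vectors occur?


BFS from 0:
Concrete reachable: {0, 1, 2, 3, 4, 5, 6, 9, 10, 11, 12, 13, 14, 15, 16}
Abstract via predicates (s mod 5 == 3), (s mod 4 == 1), (bit_1(s)==1):
  (0,0,0) <- {0, 4, 12, 16}
  (0,0,1) <- {2, 6, 10, 11, 14, 15}
  (0,1,0) <- {1, 5, 9}
  (1,0,1) <- {3}
  (1,1,0) <- {13}
Distinct abstract states = 5

5


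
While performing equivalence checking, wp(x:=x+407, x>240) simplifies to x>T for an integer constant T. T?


Formula: wp(x:=E, P) = P[E/x] (substitute E for x in postcondition)
Step 1: Postcondition: x>240
Step 2: Substitute x+407 for x: x+407>240
Step 3: Solve for x: x > 240-407 = -167

-167


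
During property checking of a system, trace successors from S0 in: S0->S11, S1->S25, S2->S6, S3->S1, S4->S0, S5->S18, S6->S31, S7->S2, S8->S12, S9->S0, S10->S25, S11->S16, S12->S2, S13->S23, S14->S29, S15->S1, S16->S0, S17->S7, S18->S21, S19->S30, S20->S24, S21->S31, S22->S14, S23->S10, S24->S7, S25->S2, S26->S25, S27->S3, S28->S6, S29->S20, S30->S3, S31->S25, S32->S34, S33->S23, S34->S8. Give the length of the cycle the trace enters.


Trace from S0 until a state repeats:
  S0 -> S11 -> S16 -> S0
S0 first seen at step 0, revisited at step 3.
Cycle length = 3 - 0 = 3

3


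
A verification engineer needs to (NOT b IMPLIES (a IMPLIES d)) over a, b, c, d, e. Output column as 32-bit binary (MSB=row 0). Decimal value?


Formula: (NOT b IMPLIES (a IMPLIES d)) over a, b, c, d, e (32 rows)
Evaluate each row (bits = a,b,c,d,e, MSB first):
  row 0 [00000]: (NOT 0 IMPLIES (0 IMPLIES 0)) -> 1
  row 1 [00001]: (NOT 0 IMPLIES (0 IMPLIES 0)) -> 1
  row 2 [00010]: (NOT 0 IMPLIES (0 IMPLIES 1)) -> 1
  row 3 [00011]: (NOT 0 IMPLIES (0 IMPLIES 1)) -> 1
  row 4 [00100]: (NOT 0 IMPLIES (0 IMPLIES 0)) -> 1
  row 5 [00101]: (NOT 0 IMPLIES (0 IMPLIES 0)) -> 1
  row 6 [00110]: (NOT 0 IMPLIES (0 IMPLIES 1)) -> 1
  row 7 [00111]: (NOT 0 IMPLIES (0 IMPLIES 1)) -> 1
  row 8 [01000]: (NOT 1 IMPLIES (0 IMPLIES 0)) -> 1
  row 9 [01001]: (NOT 1 IMPLIES (0 IMPLIES 0)) -> 1
  row 10 [01010]: (NOT 1 IMPLIES (0 IMPLIES 1)) -> 1
  row 11 [01011]: (NOT 1 IMPLIES (0 IMPLIES 1)) -> 1
  row 12 [01100]: (NOT 1 IMPLIES (0 IMPLIES 0)) -> 1
  row 13 [01101]: (NOT 1 IMPLIES (0 IMPLIES 0)) -> 1
  row 14 [01110]: (NOT 1 IMPLIES (0 IMPLIES 1)) -> 1
  row 15 [01111]: (NOT 1 IMPLIES (0 IMPLIES 1)) -> 1
  row 16 [10000]: (NOT 0 IMPLIES (1 IMPLIES 0)) -> 0
  row 17 [10001]: (NOT 0 IMPLIES (1 IMPLIES 0)) -> 0
  row 18 [10010]: (NOT 0 IMPLIES (1 IMPLIES 1)) -> 1
  row 19 [10011]: (NOT 0 IMPLIES (1 IMPLIES 1)) -> 1
  row 20 [10100]: (NOT 0 IMPLIES (1 IMPLIES 0)) -> 0
  row 21 [10101]: (NOT 0 IMPLIES (1 IMPLIES 0)) -> 0
  row 22 [10110]: (NOT 0 IMPLIES (1 IMPLIES 1)) -> 1
  row 23 [10111]: (NOT 0 IMPLIES (1 IMPLIES 1)) -> 1
  row 24 [11000]: (NOT 1 IMPLIES (1 IMPLIES 0)) -> 1
  row 25 [11001]: (NOT 1 IMPLIES (1 IMPLIES 0)) -> 1
  row 26 [11010]: (NOT 1 IMPLIES (1 IMPLIES 1)) -> 1
  row 27 [11011]: (NOT 1 IMPLIES (1 IMPLIES 1)) -> 1
  row 28 [11100]: (NOT 1 IMPLIES (1 IMPLIES 0)) -> 1
  row 29 [11101]: (NOT 1 IMPLIES (1 IMPLIES 0)) -> 1
  row 30 [11110]: (NOT 1 IMPLIES (1 IMPLIES 1)) -> 1
  row 31 [11111]: (NOT 1 IMPLIES (1 IMPLIES 1)) -> 1
Full result column, 4 rows per line (a,b,c fixed per line; d,e runs 00..11 left to right):
  rows 0-3 [a,b,c=000]: 1111  = hex F
  rows 4-7 [a,b,c=001]: 1111  = hex F
  rows 8-11 [a,b,c=010]: 1111  = hex F
  rows 12-15 [a,b,c=011]: 1111  = hex F
  rows 16-19 [a,b,c=100]: 0011  = hex 3
  rows 20-23 [a,b,c=101]: 0011  = hex 3
  rows 24-27 [a,b,c=110]: 1111  = hex F
  rows 28-31 [a,b,c=111]: 1111  = hex F
Output column (row 0 .. row 31) = 11111111111111110011001111111111
Output column grouped in 4s = 1111 1111 1111 1111 0011 0011 1111 1111 = 0xFFFF33FF
Convert to decimal digit by digit (value = value*16 + digit):
  F -> 15
  15*16 + 15 (F) = 255
  255*16 + 15 (F) = 4095
  4095*16 + 15 (F) = 65535
  65535*16 + 3 = 1048563
  1048563*16 + 3 = 16777011
  16777011*16 + 15 (F) = 268432191
  268432191*16 + 15 (F) = 4294915071
Decimal = 4294915071

4294915071


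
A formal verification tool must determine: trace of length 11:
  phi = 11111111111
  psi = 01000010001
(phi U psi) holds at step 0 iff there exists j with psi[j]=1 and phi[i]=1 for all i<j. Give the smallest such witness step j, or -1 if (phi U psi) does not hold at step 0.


(phi U psi) at 0: need smallest j with psi[j]=1 and phi[i]=1 for all i in [0,j).
Scan from step 0:
  step 0: phi=1, psi=0 -> continue
  step 1: psi=1 and phi held for [0,1) -> witness found
Witness step = 1

1


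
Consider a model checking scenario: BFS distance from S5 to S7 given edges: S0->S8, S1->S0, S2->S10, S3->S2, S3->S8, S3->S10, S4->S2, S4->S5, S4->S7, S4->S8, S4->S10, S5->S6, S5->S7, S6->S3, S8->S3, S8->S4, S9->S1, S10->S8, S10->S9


BFS layer-by-layer from S5:
  dist 0: {S5}
  dist 1: {S6, S7}
  -> S7 reached at distance 1
Shortest path length = 1

1


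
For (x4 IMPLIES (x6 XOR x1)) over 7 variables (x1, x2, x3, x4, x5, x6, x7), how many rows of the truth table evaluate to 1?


Formula: (x4 IMPLIES (x6 XOR x1)) over 7 vars (128 rows)
Evaluate each row (x1, x2, x3, x4, x5, x6, x7 as bits, MSB first):
  row 0 [0000000]: (0 IMPLIES (0 XOR 0)) -> 1
  row 1 [0000001]: (0 IMPLIES (0 XOR 0)) -> 1
  row 2 [0000010]: (0 IMPLIES (1 XOR 0)) -> 1
  row 3 [0000011]: (0 IMPLIES (1 XOR 0)) -> 1
  row 4 [0000100]: (0 IMPLIES (0 XOR 0)) -> 1
  (every remaining row is evaluated the same way; all 128 results are listed next)
Full result column, 8 rows per line (x1,x2,x3,x4 fixed per line; x5,x6,x7 runs 000..111 left to right):
  rows 0-7 [x1,x2,x3,x4=0000]: 11111111  (ones: 8)
  rows 8-15 [x1,x2,x3,x4=0001]: 00110011  (ones: 4)
  rows 16-23 [x1,x2,x3,x4=0010]: 11111111  (ones: 8)
  rows 24-31 [x1,x2,x3,x4=0011]: 00110011  (ones: 4)
  rows 32-39 [x1,x2,x3,x4=0100]: 11111111  (ones: 8)
  rows 40-47 [x1,x2,x3,x4=0101]: 00110011  (ones: 4)
  rows 48-55 [x1,x2,x3,x4=0110]: 11111111  (ones: 8)
  rows 56-63 [x1,x2,x3,x4=0111]: 00110011  (ones: 4)
  rows 64-71 [x1,x2,x3,x4=1000]: 11111111  (ones: 8)
  rows 72-79 [x1,x2,x3,x4=1001]: 11001100  (ones: 4)
  rows 80-87 [x1,x2,x3,x4=1010]: 11111111  (ones: 8)
  rows 88-95 [x1,x2,x3,x4=1011]: 11001100  (ones: 4)
  rows 96-103 [x1,x2,x3,x4=1100]: 11111111  (ones: 8)
  rows 104-111 [x1,x2,x3,x4=1101]: 11001100  (ones: 4)
  rows 112-119 [x1,x2,x3,x4=1110]: 11111111  (ones: 8)
  rows 120-127 [x1,x2,x3,x4=1111]: 11001100  (ones: 4)
Count of 1-rows = 8+4+8+4+8+4+8+4+8+4+8+4+8+4+8+4 = 96

96


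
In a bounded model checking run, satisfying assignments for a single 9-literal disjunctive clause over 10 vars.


Step 1: Total=2^10=1024
Step 2: Unsat when all 9 false: 2^1=2
Step 3: Sat=1024-2=1022

1022


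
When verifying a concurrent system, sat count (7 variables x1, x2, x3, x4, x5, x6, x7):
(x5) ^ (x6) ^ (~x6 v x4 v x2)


CNF with 3 clauses over 7 vars (128 assignments).
An assignment satisfies CNF iff every clause has >=1 true literal.
Check each row (bits = x1,x2,x3,x4,x5,x6,x7; clause T/F shown):
  row 0 [0000000]: clauses=FFT -> 0
  row 1 [0000001]: clauses=FFT -> 0
  row 2 [0000010]: clauses=FTF -> 0
  row 3 [0000011]: clauses=FTF -> 0
  row 4 [0000100]: clauses=TFT -> 0
  (every remaining row is evaluated the same way; all 128 results are listed next)
Full result column, 8 rows per line (x1,x2,x3,x4 fixed per line; x5,x6,x7 runs 000..111 left to right):
  rows 0-7 [x1,x2,x3,x4=0000]: 00000000  (ones: 0)
  rows 8-15 [x1,x2,x3,x4=0001]: 00000011  (ones: 2)
  rows 16-23 [x1,x2,x3,x4=0010]: 00000000  (ones: 0)
  rows 24-31 [x1,x2,x3,x4=0011]: 00000011  (ones: 2)
  rows 32-39 [x1,x2,x3,x4=0100]: 00000011  (ones: 2)
  rows 40-47 [x1,x2,x3,x4=0101]: 00000011  (ones: 2)
  rows 48-55 [x1,x2,x3,x4=0110]: 00000011  (ones: 2)
  rows 56-63 [x1,x2,x3,x4=0111]: 00000011  (ones: 2)
  rows 64-71 [x1,x2,x3,x4=1000]: 00000000  (ones: 0)
  rows 72-79 [x1,x2,x3,x4=1001]: 00000011  (ones: 2)
  rows 80-87 [x1,x2,x3,x4=1010]: 00000000  (ones: 0)
  rows 88-95 [x1,x2,x3,x4=1011]: 00000011  (ones: 2)
  rows 96-103 [x1,x2,x3,x4=1100]: 00000011  (ones: 2)
  rows 104-111 [x1,x2,x3,x4=1101]: 00000011  (ones: 2)
  rows 112-119 [x1,x2,x3,x4=1110]: 00000011  (ones: 2)
  rows 120-127 [x1,x2,x3,x4=1111]: 00000011  (ones: 2)
Satisfying assignments = 0+2+0+2+2+2+2+2+0+2+0+2+2+2+2+2 = 24

24


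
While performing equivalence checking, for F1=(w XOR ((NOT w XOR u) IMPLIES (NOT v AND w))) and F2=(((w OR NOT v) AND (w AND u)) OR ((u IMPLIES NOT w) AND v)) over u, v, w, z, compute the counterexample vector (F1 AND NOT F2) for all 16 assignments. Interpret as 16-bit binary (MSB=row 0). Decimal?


F1 = (w XOR ((NOT w XOR u) IMPLIES (NOT v AND w)))
F2 = (((w OR NOT v) AND (w AND u)) OR ((u IMPLIES NOT w) AND v))
Counterexample to F1=>F2 is where F1=1 and F2=0.
Evaluate each row (bits = u,v,w,z, MSB first):
  row 0 [0000]: F1=0 F2=0 -> F1&~F2 -> 0
  row 1 [0001]: F1=0 F2=0 -> F1&~F2 -> 0
  row 2 [0010]: F1=0 F2=0 -> F1&~F2 -> 0
  row 3 [0011]: F1=0 F2=0 -> F1&~F2 -> 0
  row 4 [0100]: F1=0 F2=1 -> F1&~F2 -> 0
  row 5 [0101]: F1=0 F2=1 -> F1&~F2 -> 0
  row 6 [0110]: F1=0 F2=1 -> F1&~F2 -> 0
  row 7 [0111]: F1=0 F2=1 -> F1&~F2 -> 0
  row 8 [1000]: F1=1 F2=0 -> F1&~F2 -> 1
  row 9 [1001]: F1=1 F2=0 -> F1&~F2 -> 1
  row 10 [1010]: F1=0 F2=1 -> F1&~F2 -> 0
  row 11 [1011]: F1=0 F2=1 -> F1&~F2 -> 0
  row 12 [1100]: F1=1 F2=1 -> F1&~F2 -> 0
  row 13 [1101]: F1=1 F2=1 -> F1&~F2 -> 0
  row 14 [1110]: F1=1 F2=1 -> F1&~F2 -> 0
  row 15 [1111]: F1=1 F2=1 -> F1&~F2 -> 0
Full result column, 4 rows per line (u,v fixed per line; w,z runs 00..11 left to right):
  rows 0-3 [u,v=00]: 0000  = hex 0
  rows 4-7 [u,v=01]: 0000  = hex 0
  rows 8-11 [u,v=10]: 1100  = hex C
  rows 12-15 [u,v=11]: 0000  = hex 0
Counterexample vector (row 0 .. row 15) = 0000000011000000
Output column grouped in 4s = 0000 0000 1100 0000 = 0x00C0
Convert to decimal digit by digit (value = value*16 + digit):
  0 -> 0
  0*16 + 0 = 0
  0*16 + 12 (C) = 12
  12*16 + 0 = 192
Decimal = 192

192


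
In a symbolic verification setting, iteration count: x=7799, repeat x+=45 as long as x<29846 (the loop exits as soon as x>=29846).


Step 1: x goes from 7799 toward 29846 by 45; the body runs while x<29846, so iterations = ceil((bound-start)/step)
Step 2: Distance=22047
Step 3: ceil(22047/45)=490

490


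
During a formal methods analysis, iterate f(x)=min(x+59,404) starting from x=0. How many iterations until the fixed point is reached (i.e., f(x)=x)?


Step 1: x=0, cap=404, increment=59
Step 2: x grows by 59 each step until capped at 404; fixed point is x=404
Step 3: iterations = ceil(404/59) = 7

7


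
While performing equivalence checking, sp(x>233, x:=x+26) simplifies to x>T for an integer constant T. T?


Formula: sp(P, x:=E) = exists old_x. (x = E[old_x/x]) AND P[old_x/x] (old_x is the value of x before the assignment; eliminate old_x by solving x = E[old_x/x] for old_x)
Step 1: Precondition P: x>233, i.e. old_x > 233
Step 2: Assignment gives x = old_x + 26, so old_x = x - 26
Step 3: Substitute into P: x - 26 > 233
Step 4: Simplify: x > 233+26 = 259

259


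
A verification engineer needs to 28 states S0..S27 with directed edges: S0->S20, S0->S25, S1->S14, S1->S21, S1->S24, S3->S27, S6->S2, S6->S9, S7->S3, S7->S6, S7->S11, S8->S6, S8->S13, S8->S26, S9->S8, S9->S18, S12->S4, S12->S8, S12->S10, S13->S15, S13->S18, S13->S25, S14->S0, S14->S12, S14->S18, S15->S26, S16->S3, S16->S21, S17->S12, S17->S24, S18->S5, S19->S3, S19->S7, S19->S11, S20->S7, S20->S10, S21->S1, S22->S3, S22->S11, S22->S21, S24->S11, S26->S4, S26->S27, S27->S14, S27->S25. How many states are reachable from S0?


BFS from S0:
  layer 0: {S0}
  layer 1: {S20, S25}
  layer 2: {S7, S10}
  layer 3: {S3, S6, S11}
  layer 4: {S2, S9, S27}
  layer 5: {S8, S14, S18}
  layer 6: {S5, S12, S13, S26}
  layer 7: {S4, S15}
Reachable set: {S0, S2, S3, S4, S5, S6, S7, S8, S9, S10, S11, S12, S13, S14, S15, S18, S20, S25, S26, S27}
Count = 20

20


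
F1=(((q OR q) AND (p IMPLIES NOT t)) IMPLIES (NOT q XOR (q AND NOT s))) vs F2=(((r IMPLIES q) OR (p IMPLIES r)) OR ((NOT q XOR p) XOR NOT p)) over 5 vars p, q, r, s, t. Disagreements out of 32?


F1 = (((q OR q) AND (p IMPLIES NOT t)) IMPLIES (NOT q XOR (q AND NOT s)))
F2 = (((r IMPLIES q) OR (p IMPLIES r)) OR ((NOT q XOR p) XOR NOT p))
Evaluate both on each of 32 rows (bits = p,q,r,s,t):
  row 0 [00000]: F1=1 F2=1 -> 0
  row 1 [00001]: F1=1 F2=1 -> 0
  row 2 [00010]: F1=1 F2=1 -> 0
  row 3 [00011]: F1=1 F2=1 -> 0
  row 4 [00100]: F1=1 F2=1 -> 0
  row 5 [00101]: F1=1 F2=1 -> 0
  row 6 [00110]: F1=1 F2=1 -> 0
  row 7 [00111]: F1=1 F2=1 -> 0
  row 8 [01000]: F1=1 F2=1 -> 0
  row 9 [01001]: F1=1 F2=1 -> 0
  row 10 [01010]: F1=0 F2=1 (differ) -> 1
  row 11 [01011]: F1=0 F2=1 (differ) -> 1
  row 12 [01100]: F1=1 F2=1 -> 0
  row 13 [01101]: F1=1 F2=1 -> 0
  row 14 [01110]: F1=0 F2=1 (differ) -> 1
  row 15 [01111]: F1=0 F2=1 (differ) -> 1
  row 16 [10000]: F1=1 F2=1 -> 0
  row 17 [10001]: F1=1 F2=1 -> 0
  row 18 [10010]: F1=1 F2=1 -> 0
  row 19 [10011]: F1=1 F2=1 -> 0
  row 20 [10100]: F1=1 F2=1 -> 0
  row 21 [10101]: F1=1 F2=1 -> 0
  row 22 [10110]: F1=1 F2=1 -> 0
  row 23 [10111]: F1=1 F2=1 -> 0
  row 24 [11000]: F1=1 F2=1 -> 0
  row 25 [11001]: F1=1 F2=1 -> 0
  row 26 [11010]: F1=0 F2=1 (differ) -> 1
  row 27 [11011]: F1=1 F2=1 -> 0
  row 28 [11100]: F1=1 F2=1 -> 0
  row 29 [11101]: F1=1 F2=1 -> 0
  row 30 [11110]: F1=0 F2=1 (differ) -> 1
  row 31 [11111]: F1=1 F2=1 -> 0
Full result column, 8 rows per line (p,q fixed per line; r,s,t runs 000..111 left to right):
  rows 0-7 [p,q=00]: 00000000  (ones: 0)
  rows 8-15 [p,q=01]: 00110011  (ones: 4)
  rows 16-23 [p,q=10]: 00000000  (ones: 0)
  rows 24-31 [p,q=11]: 00100010  (ones: 2)
Disagreements = 0+4+0+2 = 6

6


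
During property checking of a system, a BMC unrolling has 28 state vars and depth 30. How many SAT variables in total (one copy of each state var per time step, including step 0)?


BMC unrolls to depth k, creating one copy of each state var for steps 0..k.
Step count = 30 + 1 = 31 (steps 0 through 30)
Vars per step = 28
Total = 28 * 31 = 868

868


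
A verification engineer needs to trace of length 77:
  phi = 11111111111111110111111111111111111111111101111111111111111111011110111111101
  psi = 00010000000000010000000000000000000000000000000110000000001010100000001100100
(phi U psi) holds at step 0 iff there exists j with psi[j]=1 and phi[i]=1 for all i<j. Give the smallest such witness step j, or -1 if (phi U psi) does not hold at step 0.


(phi U psi) at 0: need smallest j with psi[j]=1 and phi[i]=1 for all i in [0,j).
Scan from step 0:
  step 0: phi=1, psi=0 -> continue
  step 1: phi=1, psi=0 -> continue
  step 2: phi=1, psi=0 -> continue
  step 3: psi=1 and phi held for [0,3) -> witness found
Witness step = 3

3


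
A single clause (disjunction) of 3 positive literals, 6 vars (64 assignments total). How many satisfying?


Step 1: Total=2^6=64
Step 2: Unsat when all 3 false: 2^3=8
Step 3: Sat=64-8=56

56


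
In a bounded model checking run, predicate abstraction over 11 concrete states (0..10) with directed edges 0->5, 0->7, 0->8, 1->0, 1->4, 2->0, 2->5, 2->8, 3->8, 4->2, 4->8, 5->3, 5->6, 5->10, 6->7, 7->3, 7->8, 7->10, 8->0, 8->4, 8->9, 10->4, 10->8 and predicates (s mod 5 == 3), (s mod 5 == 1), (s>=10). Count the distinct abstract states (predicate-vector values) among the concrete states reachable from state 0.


BFS from 0:
Concrete reachable: {0, 2, 3, 4, 5, 6, 7, 8, 9, 10}
Abstract via predicates (s mod 5 == 3), (s mod 5 == 1), (s>=10):
  (0,0,0) <- {0, 2, 4, 5, 7, 9}
  (0,0,1) <- {10}
  (0,1,0) <- {6}
  (1,0,0) <- {3, 8}
Distinct abstract states = 4

4


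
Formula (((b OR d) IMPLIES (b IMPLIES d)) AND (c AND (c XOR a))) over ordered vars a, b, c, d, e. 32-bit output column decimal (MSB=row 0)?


Formula: (((b OR d) IMPLIES (b IMPLIES d)) AND (c AND (c XOR a))) over a, b, c, d, e (32 rows)
Evaluate each row (bits = a,b,c,d,e, MSB first):
  row 0 [00000]: (((0 OR 0) IMPLIES (0 IMPLIES 0)) AND (0 AND (0 XOR 0))) -> 0
  row 1 [00001]: (((0 OR 0) IMPLIES (0 IMPLIES 0)) AND (0 AND (0 XOR 0))) -> 0
  row 2 [00010]: (((0 OR 1) IMPLIES (0 IMPLIES 1)) AND (0 AND (0 XOR 0))) -> 0
  row 3 [00011]: (((0 OR 1) IMPLIES (0 IMPLIES 1)) AND (0 AND (0 XOR 0))) -> 0
  row 4 [00100]: (((0 OR 0) IMPLIES (0 IMPLIES 0)) AND (1 AND (1 XOR 0))) -> 1
  row 5 [00101]: (((0 OR 0) IMPLIES (0 IMPLIES 0)) AND (1 AND (1 XOR 0))) -> 1
  row 6 [00110]: (((0 OR 1) IMPLIES (0 IMPLIES 1)) AND (1 AND (1 XOR 0))) -> 1
  row 7 [00111]: (((0 OR 1) IMPLIES (0 IMPLIES 1)) AND (1 AND (1 XOR 0))) -> 1
  row 8 [01000]: (((1 OR 0) IMPLIES (1 IMPLIES 0)) AND (0 AND (0 XOR 0))) -> 0
  row 9 [01001]: (((1 OR 0) IMPLIES (1 IMPLIES 0)) AND (0 AND (0 XOR 0))) -> 0
  row 10 [01010]: (((1 OR 1) IMPLIES (1 IMPLIES 1)) AND (0 AND (0 XOR 0))) -> 0
  row 11 [01011]: (((1 OR 1) IMPLIES (1 IMPLIES 1)) AND (0 AND (0 XOR 0))) -> 0
  row 12 [01100]: (((1 OR 0) IMPLIES (1 IMPLIES 0)) AND (1 AND (1 XOR 0))) -> 0
  row 13 [01101]: (((1 OR 0) IMPLIES (1 IMPLIES 0)) AND (1 AND (1 XOR 0))) -> 0
  row 14 [01110]: (((1 OR 1) IMPLIES (1 IMPLIES 1)) AND (1 AND (1 XOR 0))) -> 1
  row 15 [01111]: (((1 OR 1) IMPLIES (1 IMPLIES 1)) AND (1 AND (1 XOR 0))) -> 1
  row 16 [10000]: (((0 OR 0) IMPLIES (0 IMPLIES 0)) AND (0 AND (0 XOR 1))) -> 0
  row 17 [10001]: (((0 OR 0) IMPLIES (0 IMPLIES 0)) AND (0 AND (0 XOR 1))) -> 0
  row 18 [10010]: (((0 OR 1) IMPLIES (0 IMPLIES 1)) AND (0 AND (0 XOR 1))) -> 0
  row 19 [10011]: (((0 OR 1) IMPLIES (0 IMPLIES 1)) AND (0 AND (0 XOR 1))) -> 0
  row 20 [10100]: (((0 OR 0) IMPLIES (0 IMPLIES 0)) AND (1 AND (1 XOR 1))) -> 0
  row 21 [10101]: (((0 OR 0) IMPLIES (0 IMPLIES 0)) AND (1 AND (1 XOR 1))) -> 0
  row 22 [10110]: (((0 OR 1) IMPLIES (0 IMPLIES 1)) AND (1 AND (1 XOR 1))) -> 0
  row 23 [10111]: (((0 OR 1) IMPLIES (0 IMPLIES 1)) AND (1 AND (1 XOR 1))) -> 0
  row 24 [11000]: (((1 OR 0) IMPLIES (1 IMPLIES 0)) AND (0 AND (0 XOR 1))) -> 0
  row 25 [11001]: (((1 OR 0) IMPLIES (1 IMPLIES 0)) AND (0 AND (0 XOR 1))) -> 0
  row 26 [11010]: (((1 OR 1) IMPLIES (1 IMPLIES 1)) AND (0 AND (0 XOR 1))) -> 0
  row 27 [11011]: (((1 OR 1) IMPLIES (1 IMPLIES 1)) AND (0 AND (0 XOR 1))) -> 0
  row 28 [11100]: (((1 OR 0) IMPLIES (1 IMPLIES 0)) AND (1 AND (1 XOR 1))) -> 0
  row 29 [11101]: (((1 OR 0) IMPLIES (1 IMPLIES 0)) AND (1 AND (1 XOR 1))) -> 0
  row 30 [11110]: (((1 OR 1) IMPLIES (1 IMPLIES 1)) AND (1 AND (1 XOR 1))) -> 0
  row 31 [11111]: (((1 OR 1) IMPLIES (1 IMPLIES 1)) AND (1 AND (1 XOR 1))) -> 0
Full result column, 4 rows per line (a,b,c fixed per line; d,e runs 00..11 left to right):
  rows 0-3 [a,b,c=000]: 0000  = hex 0
  rows 4-7 [a,b,c=001]: 1111  = hex F
  rows 8-11 [a,b,c=010]: 0000  = hex 0
  rows 12-15 [a,b,c=011]: 0011  = hex 3
  rows 16-19 [a,b,c=100]: 0000  = hex 0
  rows 20-23 [a,b,c=101]: 0000  = hex 0
  rows 24-27 [a,b,c=110]: 0000  = hex 0
  rows 28-31 [a,b,c=111]: 0000  = hex 0
Output column (row 0 .. row 31) = 00001111000000110000000000000000
Output column grouped in 4s = 0000 1111 0000 0011 0000 0000 0000 0000 = 0x0F030000
Convert to decimal digit by digit (value = value*16 + digit):
  0 -> 0
  0*16 + 15 (F) = 15
  15*16 + 0 = 240
  240*16 + 3 = 3843
  3843*16 + 0 = 61488
  61488*16 + 0 = 983808
  983808*16 + 0 = 15740928
  15740928*16 + 0 = 251854848
Decimal = 251854848

251854848


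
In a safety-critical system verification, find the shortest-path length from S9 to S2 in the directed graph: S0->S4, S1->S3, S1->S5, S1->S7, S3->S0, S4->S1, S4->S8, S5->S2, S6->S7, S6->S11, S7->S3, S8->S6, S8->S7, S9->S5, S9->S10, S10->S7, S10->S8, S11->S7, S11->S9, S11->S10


BFS layer-by-layer from S9:
  dist 0: {S9}
  dist 1: {S5, S10}
  dist 2: {S2, S7, S8}
  -> S2 reached at distance 2
Shortest path length = 2

2


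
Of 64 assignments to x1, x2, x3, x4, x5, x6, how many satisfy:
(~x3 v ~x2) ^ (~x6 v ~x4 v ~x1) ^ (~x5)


CNF with 3 clauses over 6 vars (64 assignments).
An assignment satisfies CNF iff every clause has >=1 true literal.
Check each row (bits = x1,x2,x3,x4,x5,x6; clause T/F shown):
  row 0 [000000]: clauses=TTT -> 1
  row 1 [000001]: clauses=TTT -> 1
  row 2 [000010]: clauses=TTF -> 0
  row 3 [000011]: clauses=TTF -> 0
  row 4 [000100]: clauses=TTT -> 1
  (every remaining row is evaluated the same way; all 64 results are listed next)
Full result column, 8 rows per line (x1,x2,x3 fixed per line; x4,x5,x6 runs 000..111 left to right):
  rows 0-7 [x1,x2,x3=000]: 11001100  (ones: 4)
  rows 8-15 [x1,x2,x3=001]: 11001100  (ones: 4)
  rows 16-23 [x1,x2,x3=010]: 11001100  (ones: 4)
  rows 24-31 [x1,x2,x3=011]: 00000000  (ones: 0)
  rows 32-39 [x1,x2,x3=100]: 11001000  (ones: 3)
  rows 40-47 [x1,x2,x3=101]: 11001000  (ones: 3)
  rows 48-55 [x1,x2,x3=110]: 11001000  (ones: 3)
  rows 56-63 [x1,x2,x3=111]: 00000000  (ones: 0)
Satisfying assignments = 4+4+4+0+3+3+3+0 = 21

21


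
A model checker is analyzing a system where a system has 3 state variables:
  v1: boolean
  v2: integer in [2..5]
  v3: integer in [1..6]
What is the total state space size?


State space = product of domain sizes of all variables.
Domain sizes:
  v1 (boolean): 2
  v2 (integer in [2..5]): 4
  v3 (integer in [1..6]): 6
Product = 2 * 4 * 6 = 48

48


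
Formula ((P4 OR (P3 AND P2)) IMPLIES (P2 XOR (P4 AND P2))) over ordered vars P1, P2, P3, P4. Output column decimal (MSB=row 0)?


Formula: ((P4 OR (P3 AND P2)) IMPLIES (P2 XOR (P4 AND P2))) over P1, P2, P3, P4 (16 rows)
Evaluate each row (bits = P1,P2,P3,P4, MSB first):
  row 0 [0000]: ((0 OR (0 AND 0)) IMPLIES (0 XOR (0 AND 0))) -> 1
  row 1 [0001]: ((1 OR (0 AND 0)) IMPLIES (0 XOR (1 AND 0))) -> 0
  row 2 [0010]: ((0 OR (1 AND 0)) IMPLIES (0 XOR (0 AND 0))) -> 1
  row 3 [0011]: ((1 OR (1 AND 0)) IMPLIES (0 XOR (1 AND 0))) -> 0
  row 4 [0100]: ((0 OR (0 AND 1)) IMPLIES (1 XOR (0 AND 1))) -> 1
  row 5 [0101]: ((1 OR (0 AND 1)) IMPLIES (1 XOR (1 AND 1))) -> 0
  row 6 [0110]: ((0 OR (1 AND 1)) IMPLIES (1 XOR (0 AND 1))) -> 1
  row 7 [0111]: ((1 OR (1 AND 1)) IMPLIES (1 XOR (1 AND 1))) -> 0
  row 8 [1000]: ((0 OR (0 AND 0)) IMPLIES (0 XOR (0 AND 0))) -> 1
  row 9 [1001]: ((1 OR (0 AND 0)) IMPLIES (0 XOR (1 AND 0))) -> 0
  row 10 [1010]: ((0 OR (1 AND 0)) IMPLIES (0 XOR (0 AND 0))) -> 1
  row 11 [1011]: ((1 OR (1 AND 0)) IMPLIES (0 XOR (1 AND 0))) -> 0
  row 12 [1100]: ((0 OR (0 AND 1)) IMPLIES (1 XOR (0 AND 1))) -> 1
  row 13 [1101]: ((1 OR (0 AND 1)) IMPLIES (1 XOR (1 AND 1))) -> 0
  row 14 [1110]: ((0 OR (1 AND 1)) IMPLIES (1 XOR (0 AND 1))) -> 1
  row 15 [1111]: ((1 OR (1 AND 1)) IMPLIES (1 XOR (1 AND 1))) -> 0
Full result column, 4 rows per line (P1,P2 fixed per line; P3,P4 runs 00..11 left to right):
  rows 0-3 [P1,P2=00]: 1010  = hex A
  rows 4-7 [P1,P2=01]: 1010  = hex A
  rows 8-11 [P1,P2=10]: 1010  = hex A
  rows 12-15 [P1,P2=11]: 1010  = hex A
Output column (row 0 .. row 15) = 1010101010101010
Output column grouped in 4s = 1010 1010 1010 1010 = 0xAAAA
Convert to decimal digit by digit (value = value*16 + digit):
  A -> 10
  10*16 + 10 (A) = 170
  170*16 + 10 (A) = 2730
  2730*16 + 10 (A) = 43690
Decimal = 43690

43690


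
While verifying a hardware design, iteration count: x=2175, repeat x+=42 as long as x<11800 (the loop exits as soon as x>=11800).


Step 1: x goes from 2175 toward 11800 by 42; the body runs while x<11800, so iterations = ceil((bound-start)/step)
Step 2: Distance=9625
Step 3: ceil(9625/42)=230

230


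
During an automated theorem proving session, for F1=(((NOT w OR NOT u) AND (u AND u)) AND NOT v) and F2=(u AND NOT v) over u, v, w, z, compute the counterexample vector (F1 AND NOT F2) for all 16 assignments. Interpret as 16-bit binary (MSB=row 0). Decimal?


F1 = (((NOT w OR NOT u) AND (u AND u)) AND NOT v)
F2 = (u AND NOT v)
Counterexample to F1=>F2 is where F1=1 and F2=0.
Evaluate each row (bits = u,v,w,z, MSB first):
  row 0 [0000]: F1=0 F2=0 -> F1&~F2 -> 0
  row 1 [0001]: F1=0 F2=0 -> F1&~F2 -> 0
  row 2 [0010]: F1=0 F2=0 -> F1&~F2 -> 0
  row 3 [0011]: F1=0 F2=0 -> F1&~F2 -> 0
  row 4 [0100]: F1=0 F2=0 -> F1&~F2 -> 0
  row 5 [0101]: F1=0 F2=0 -> F1&~F2 -> 0
  row 6 [0110]: F1=0 F2=0 -> F1&~F2 -> 0
  row 7 [0111]: F1=0 F2=0 -> F1&~F2 -> 0
  row 8 [1000]: F1=1 F2=1 -> F1&~F2 -> 0
  row 9 [1001]: F1=1 F2=1 -> F1&~F2 -> 0
  row 10 [1010]: F1=0 F2=1 -> F1&~F2 -> 0
  row 11 [1011]: F1=0 F2=1 -> F1&~F2 -> 0
  row 12 [1100]: F1=0 F2=0 -> F1&~F2 -> 0
  row 13 [1101]: F1=0 F2=0 -> F1&~F2 -> 0
  row 14 [1110]: F1=0 F2=0 -> F1&~F2 -> 0
  row 15 [1111]: F1=0 F2=0 -> F1&~F2 -> 0
Full result column, 4 rows per line (u,v fixed per line; w,z runs 00..11 left to right):
  rows 0-3 [u,v=00]: 0000  = hex 0
  rows 4-7 [u,v=01]: 0000  = hex 0
  rows 8-11 [u,v=10]: 0000  = hex 0
  rows 12-15 [u,v=11]: 0000  = hex 0
Counterexample vector (row 0 .. row 15) = 0000000000000000
Output column grouped in 4s = 0000 0000 0000 0000 = 0x0000
Convert to decimal digit by digit (value = value*16 + digit):
  0 -> 0
  0*16 + 0 = 0
  0*16 + 0 = 0
  0*16 + 0 = 0
Decimal = 0

0


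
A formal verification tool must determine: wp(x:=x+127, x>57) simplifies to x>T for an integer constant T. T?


Formula: wp(x:=E, P) = P[E/x] (substitute E for x in postcondition)
Step 1: Postcondition: x>57
Step 2: Substitute x+127 for x: x+127>57
Step 3: Solve for x: x > 57-127 = -70

-70
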